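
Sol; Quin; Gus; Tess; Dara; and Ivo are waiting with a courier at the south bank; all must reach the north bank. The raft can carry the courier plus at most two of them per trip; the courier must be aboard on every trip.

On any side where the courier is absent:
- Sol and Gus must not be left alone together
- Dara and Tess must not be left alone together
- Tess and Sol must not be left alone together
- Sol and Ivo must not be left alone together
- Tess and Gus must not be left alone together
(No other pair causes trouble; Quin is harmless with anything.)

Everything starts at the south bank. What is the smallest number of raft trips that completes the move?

Counting alone: the courier can take at most 2 across per trip to the north bank, so moving all 6 needs at least 3 loaded trips out, with a return between consecutive ones — at least 5 crossings.
The safety rule pushes this higher. Following every safe sequence of crossings, the most of the 6 that can be at the north bank as the raft arrives there on crossings 5, 7 is 4, 5 respectively — never all 6.
So no plan with fewer than 9 crossings exists, and this one achieves 9:
1. Courier goes to the north bank with Sol and Tess.
2. Courier goes back to the south bank with Sol.
3. Courier goes to the north bank with Quin and Sol.
4. Courier goes back to the south bank with Sol.
5. Courier goes to the north bank with Dara and Sol.
6. Courier goes back to the south bank with Tess.
7. Courier goes to the north bank with Gus and Ivo.
8. Courier goes back to the south bank with Sol.
9. Courier goes to the north bank with Sol and Tess.

9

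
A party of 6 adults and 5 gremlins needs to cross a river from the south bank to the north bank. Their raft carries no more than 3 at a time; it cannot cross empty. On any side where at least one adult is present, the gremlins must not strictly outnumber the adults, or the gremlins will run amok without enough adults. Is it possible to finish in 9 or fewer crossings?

Yes

Yes — this plan uses 9 crossings (≤ 9):
1. 3 gremlins → the north bank.  (the south bank: 6A 2G; the north bank: 0A 3G)
2. 1 gremlin ← the south bank.  (the south bank: 6A 3G; the north bank: 0A 2G)
3. 3 adults → the north bank.  (the south bank: 3A 3G; the north bank: 3A 2G)
4. 1 adult ← the south bank.  (the south bank: 4A 3G; the north bank: 2A 2G)
5. 2 adults and 1 gremlin → the north bank.  (the south bank: 2A 2G; the north bank: 4A 3G)
6. 1 adult ← the south bank.  (the south bank: 3A 2G; the north bank: 3A 3G)
7. 2 adults and 1 gremlin → the north bank.  (the south bank: 1A 1G; the north bank: 5A 4G)
8. 1 adult ← the south bank.  (the south bank: 2A 1G; the north bank: 4A 4G)
9. 2 adults and 1 gremlin → the north bank.  (the south bank: 0A 0G; the north bank: 6A 5G)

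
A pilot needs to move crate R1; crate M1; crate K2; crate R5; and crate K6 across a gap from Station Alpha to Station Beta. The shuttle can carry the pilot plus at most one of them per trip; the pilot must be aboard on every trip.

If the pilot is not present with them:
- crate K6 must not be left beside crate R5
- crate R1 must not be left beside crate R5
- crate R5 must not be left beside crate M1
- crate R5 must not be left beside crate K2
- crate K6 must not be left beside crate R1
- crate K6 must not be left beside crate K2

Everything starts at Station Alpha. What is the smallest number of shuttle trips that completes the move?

Whatever the first load, the items left behind include a forbidden pair without the pilot. No opening move is safe, so no plan exists.

impossible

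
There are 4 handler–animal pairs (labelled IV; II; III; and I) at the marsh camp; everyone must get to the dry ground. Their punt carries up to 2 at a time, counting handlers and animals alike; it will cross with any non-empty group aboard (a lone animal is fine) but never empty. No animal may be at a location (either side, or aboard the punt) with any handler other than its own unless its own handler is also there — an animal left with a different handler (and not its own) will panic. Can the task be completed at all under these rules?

Following every safe sequence of crossings from the start, the most of the 8 that can be at the dry ground as the punt arrives there on crossings 1, 3, 5 is 2, 3, 4 respectively; the best ever achieved is 4 of 8.
From crossing 7 on, no configuration arises that was not already reachable earlier: only 44 distinct safe configurations (who is on which side, and where the punt is) can ever be reached, none of them has everyone across, and every continuation just revisits them. So no valid plan exists.

No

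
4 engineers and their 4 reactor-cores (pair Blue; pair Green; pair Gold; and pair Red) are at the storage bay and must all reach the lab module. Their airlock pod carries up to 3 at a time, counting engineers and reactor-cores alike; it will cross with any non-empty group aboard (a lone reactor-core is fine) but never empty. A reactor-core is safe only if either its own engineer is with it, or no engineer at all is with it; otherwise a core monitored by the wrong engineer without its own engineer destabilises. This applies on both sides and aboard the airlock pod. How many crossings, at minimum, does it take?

9

Counting alone: each trip to the lab module takes at most 3 across and each return brings at least 1 back, so after t trips out (and t−1 returns) at most 3t − (t−1) of the 8 are across; that first reaches 8 at t = 4, so at least 7 crossings are needed.
The safety rule pushes this higher. Following every safe sequence of crossings, the most of the 8 that can be at the lab module as the airlock pod arrives there on crossing 7 is 7 — never all 8.
So no plan with fewer than 9 crossings exists, and this one achieves 9:
1. engineer Blue and reactor-core Blue cross → the lab module.
2. engineer Blue crosses ← the storage bay.
3. engineer Blue, engineer Green, and reactor-core Green cross → the lab module.
4. engineer Blue and reactor-core Blue cross ← the storage bay.
5. engineer Blue, engineer Gold, and engineer Red cross → the lab module.
6. reactor-core Green crosses ← the storage bay.
7. reactor-core Blue and reactor-core Green cross → the lab module.
8. reactor-core Blue crosses ← the storage bay.
9. reactor-core Blue, reactor-core Gold, and reactor-core Red cross → the lab module.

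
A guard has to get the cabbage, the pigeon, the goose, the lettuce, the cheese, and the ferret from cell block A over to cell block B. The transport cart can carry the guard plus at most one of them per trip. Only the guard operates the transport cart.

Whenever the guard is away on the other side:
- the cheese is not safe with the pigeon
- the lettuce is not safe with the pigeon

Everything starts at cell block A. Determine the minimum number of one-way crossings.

13

Counting alone: the guard can take at most 1 across per trip to cell block B, so moving all 6 needs at least 6 loaded trips out, with a return between consecutive ones — at least 11 crossings.
The safety rule pushes this higher. Following every safe sequence of crossings, the most of the 6 that can be at cell block B as the transport cart arrives there on crossing 11 is 5 — never all 6.
So no plan with fewer than 13 crossings exists, and this one achieves 13:
1. Guard goes to cell block B with the pigeon.
2. Guard goes back to cell block A alone.
3. Guard goes to cell block B with the cabbage.
4. Guard goes back to cell block A alone.
5. Guard goes to cell block B with the goose.
6. Guard goes back to cell block A alone.
7. Guard goes to cell block B with the lettuce.
8. Guard goes back to cell block A with the pigeon.
9. Guard goes to cell block B with the cheese.
10. Guard goes back to cell block A alone.
11. Guard goes to cell block B with the ferret.
12. Guard goes back to cell block A alone.
13. Guard goes to cell block B with the pigeon.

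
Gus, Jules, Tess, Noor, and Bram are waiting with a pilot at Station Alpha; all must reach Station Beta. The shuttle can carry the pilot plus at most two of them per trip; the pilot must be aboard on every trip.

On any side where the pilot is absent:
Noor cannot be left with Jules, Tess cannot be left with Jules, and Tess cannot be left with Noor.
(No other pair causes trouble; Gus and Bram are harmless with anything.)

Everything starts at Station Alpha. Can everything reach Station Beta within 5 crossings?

Counting alone: the pilot can take at most 2 across per trip to Station Beta, so moving all 5 needs at least 3 loaded trips out, with a return between consecutive ones — at least 5 crossings.
The safety rule pushes this higher. Following every safe sequence of crossings, the most of the 5 that can be at Station Beta as the shuttle arrives there on crossing 5 is 4 — never all 5.
So the move cannot be finished within 5 crossings. (The shortest complete plan takes 7:)
1. Pilot goes to Station Beta with Jules and Tess.
2. Pilot goes back to Station Alpha with Jules.
3. Pilot goes to Station Beta with Gus and Jules.
4. Pilot goes back to Station Alpha with Jules.
5. Pilot goes to Station Beta with Bram and Jules.
6. Pilot goes back to Station Alpha with Jules.
7. Pilot goes to Station Beta with Jules and Noor.

No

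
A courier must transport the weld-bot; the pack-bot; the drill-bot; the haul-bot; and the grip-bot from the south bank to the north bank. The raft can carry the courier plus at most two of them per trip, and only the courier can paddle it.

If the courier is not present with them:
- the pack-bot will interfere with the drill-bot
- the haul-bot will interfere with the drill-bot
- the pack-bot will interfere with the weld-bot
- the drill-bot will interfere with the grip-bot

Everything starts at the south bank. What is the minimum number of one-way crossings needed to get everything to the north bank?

Counting alone: the courier can take at most 2 across per trip to the north bank, so moving all 5 needs at least 3 loaded trips out, with a return between consecutive ones — at least 5 crossings.
The plan below uses exactly 5 crossings, so it is optimal:
1. Courier goes to the north bank with the drill-bot and the weld-bot.  [the south bank: the grip-bot, the haul-bot, the pack-bot | the north bank: the drill-bot, the weld-bot]
2. Courier goes back to the south bank alone.  [the south bank: the grip-bot, the haul-bot, the pack-bot | the north bank: the drill-bot, the weld-bot]
3. Courier goes to the north bank with the grip-bot and the haul-bot.  [the south bank: the pack-bot | the north bank: the drill-bot, the grip-bot, the haul-bot, the weld-bot]
4. Courier goes back to the south bank with the drill-bot.  [the south bank: the drill-bot, the pack-bot | the north bank: the grip-bot, the haul-bot, the weld-bot]
5. Courier goes to the north bank with the drill-bot and the pack-bot.  [the south bank: — | the north bank: the drill-bot, the grip-bot, the haul-bot, the pack-bot, the weld-bot]

5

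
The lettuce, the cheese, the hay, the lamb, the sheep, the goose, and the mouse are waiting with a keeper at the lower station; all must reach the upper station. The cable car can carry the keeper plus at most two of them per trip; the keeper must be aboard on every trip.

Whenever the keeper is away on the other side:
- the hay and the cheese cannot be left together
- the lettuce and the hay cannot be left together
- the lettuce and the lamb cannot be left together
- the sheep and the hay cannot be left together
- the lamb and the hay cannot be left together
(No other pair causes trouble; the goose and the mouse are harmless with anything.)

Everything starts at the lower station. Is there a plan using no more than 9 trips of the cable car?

No

Counting alone: the keeper can take at most 2 across per trip to the upper station, so moving all 7 needs at least 4 loaded trips out, with a return between consecutive ones — at least 7 crossings.
The safety rule pushes this higher. Following every safe sequence of crossings, the most of the 7 that can be at the upper station as the cable car arrives there on crossings 7, 9 is 5, 6 respectively — never all 7.
So the move cannot be finished within 9 crossings. (The shortest complete plan takes 11:)
1. Keeper goes to the upper station with the hay and the lettuce.  [the lower station: the cheese, the goose, the lamb, the mouse, the sheep | the upper station: the hay, the lettuce]
2. Keeper goes back to the lower station with the lettuce.  [the lower station: the cheese, the goose, the lamb, the lettuce, the mouse, the sheep | the upper station: the hay]
3. Keeper goes to the upper station with the cheese and the lettuce.  [the lower station: the goose, the lamb, the mouse, the sheep | the upper station: the cheese, the hay, the lettuce]
4. Keeper goes back to the lower station with the hay.  [the lower station: the goose, the hay, the lamb, the mouse, the sheep | the upper station: the cheese, the lettuce]
5. Keeper goes to the upper station with the hay and the sheep.  [the lower station: the goose, the lamb, the mouse | the upper station: the cheese, the hay, the lettuce, the sheep]
6. Keeper goes back to the lower station with the hay.  [the lower station: the goose, the hay, the lamb, the mouse | the upper station: the cheese, the lettuce, the sheep]
7. Keeper goes to the upper station with the goose and the hay.  [the lower station: the lamb, the mouse | the upper station: the cheese, the goose, the hay, the lettuce, the sheep]
8. Keeper goes back to the lower station with the hay.  [the lower station: the hay, the lamb, the mouse | the upper station: the cheese, the goose, the lettuce, the sheep]
9. Keeper goes to the upper station with the hay and the mouse.  [the lower station: the lamb | the upper station: the cheese, the goose, the hay, the lettuce, the mouse, the sheep]
10. Keeper goes back to the lower station with the hay.  [the lower station: the hay, the lamb | the upper station: the cheese, the goose, the lettuce, the mouse, the sheep]
11. Keeper goes to the upper station with the hay and the lamb.  [the lower station: — | the upper station: the cheese, the goose, the hay, the lamb, the lettuce, the mouse, the sheep]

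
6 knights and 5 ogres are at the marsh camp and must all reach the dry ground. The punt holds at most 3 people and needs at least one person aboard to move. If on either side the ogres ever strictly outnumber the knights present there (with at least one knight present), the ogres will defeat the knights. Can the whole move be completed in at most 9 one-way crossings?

Yes — this plan uses 9 crossings (≤ 9):
1. 3 ogres → the dry ground.  (the marsh camp: 6K 2O; the dry ground: 0K 3O)
2. 1 ogre ← the marsh camp.  (the marsh camp: 6K 3O; the dry ground: 0K 2O)
3. 3 knights → the dry ground.  (the marsh camp: 3K 3O; the dry ground: 3K 2O)
4. 1 knight ← the marsh camp.  (the marsh camp: 4K 3O; the dry ground: 2K 2O)
5. 2 knights and 1 ogre → the dry ground.  (the marsh camp: 2K 2O; the dry ground: 4K 3O)
6. 1 knight ← the marsh camp.  (the marsh camp: 3K 2O; the dry ground: 3K 3O)
7. 2 knights and 1 ogre → the dry ground.  (the marsh camp: 1K 1O; the dry ground: 5K 4O)
8. 1 knight ← the marsh camp.  (the marsh camp: 2K 1O; the dry ground: 4K 4O)
9. 2 knights and 1 ogre → the dry ground.  (the marsh camp: 0K 0O; the dry ground: 6K 5O)

Yes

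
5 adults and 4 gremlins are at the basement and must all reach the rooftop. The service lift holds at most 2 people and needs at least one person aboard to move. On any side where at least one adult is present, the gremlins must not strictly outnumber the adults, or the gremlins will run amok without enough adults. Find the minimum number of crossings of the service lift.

Counting alone: each trip to the rooftop takes at most 2 across and each return brings at least 1 back, so after t trips out (and t−1 returns) at most 2t − (t−1) of the 9 are across; that first reaches 9 at t = 8, so at least 15 crossings are needed.
The plan below uses exactly 15 crossings, so it is optimal:
1. 2 gremlins → the rooftop.  (the basement: 5A 2G; the rooftop: 0A 2G)
2. 1 gremlin ← the basement.  (the basement: 5A 3G; the rooftop: 0A 1G)
3. 2 gremlins → the rooftop.  (the basement: 5A 1G; the rooftop: 0A 3G)
4. 1 gremlin ← the basement.  (the basement: 5A 2G; the rooftop: 0A 2G)
5. 2 adults → the rooftop.  (the basement: 3A 2G; the rooftop: 2A 2G)
6. 1 gremlin ← the basement.  (the basement: 3A 3G; the rooftop: 2A 1G)
7. 1 adult and 1 gremlin → the rooftop.  (the basement: 2A 2G; the rooftop: 3A 2G)
8. 1 adult ← the basement.  (the basement: 3A 2G; the rooftop: 2A 2G)
9. 1 adult and 1 gremlin → the rooftop.  (the basement: 2A 1G; the rooftop: 3A 3G)
10. 1 gremlin ← the basement.  (the basement: 2A 2G; the rooftop: 3A 2G)
11. 1 adult and 1 gremlin → the rooftop.  (the basement: 1A 1G; the rooftop: 4A 3G)
12. 1 adult ← the basement.  (the basement: 2A 1G; the rooftop: 3A 3G)
13. 1 adult and 1 gremlin → the rooftop.  (the basement: 1A 0G; the rooftop: 4A 4G)
14. 1 gremlin ← the basement.  (the basement: 1A 1G; the rooftop: 4A 3G)
15. 1 adult and 1 gremlin → the rooftop.  (the basement: 0A 0G; the rooftop: 5A 4G)

15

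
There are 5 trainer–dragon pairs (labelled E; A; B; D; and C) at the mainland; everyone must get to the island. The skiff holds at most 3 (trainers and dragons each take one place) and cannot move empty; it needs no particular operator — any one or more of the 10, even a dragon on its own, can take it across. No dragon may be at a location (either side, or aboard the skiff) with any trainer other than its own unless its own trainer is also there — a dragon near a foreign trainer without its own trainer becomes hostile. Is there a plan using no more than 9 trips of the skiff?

No

Counting alone: each trip to the island takes at most 3 across and each return brings at least 1 back, so after t trips out (and t−1 returns) at most 3t − (t−1) of the 10 are across; that first reaches 10 at t = 5, so at least 9 crossings are needed.
The safety rule pushes this higher. Following every safe sequence of crossings, the most of the 10 that can be at the island as the skiff arrives there on crossing 9 is 9 — never all 10.
So the move cannot be finished within 9 crossings. (The shortest complete plan takes 11:)
1. dragon E and trainer E cross → the island.
2. trainer E crosses ← the mainland.
3. dragon A, dragon B, and dragon D cross → the island.
4. dragon E crosses ← the mainland.
5. trainer A, trainer B, and trainer D cross → the island.
6. dragon A and trainer A cross ← the mainland.
7. trainer A, trainer C, and trainer E cross → the island.
8. dragon B crosses ← the mainland.
9. dragon A and dragon E cross → the island.
10. dragon E crosses ← the mainland.
11. dragon B, dragon C, and dragon E cross → the island.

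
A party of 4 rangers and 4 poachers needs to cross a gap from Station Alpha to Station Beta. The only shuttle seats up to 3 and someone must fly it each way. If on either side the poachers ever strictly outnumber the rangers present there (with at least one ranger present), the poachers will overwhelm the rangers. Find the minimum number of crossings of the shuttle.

9

Counting alone: each trip to Station Beta takes at most 3 across and each return brings at least 1 back, so after t trips out (and t−1 returns) at most 3t − (t−1) of the 8 are across; that first reaches 8 at t = 4, so at least 7 crossings are needed.
The safety rule pushes this higher. Following every safe sequence of crossings, the most of the 8 that can be at Station Beta as the shuttle arrives there on crossing 7 is 7 — never all 8.
So no plan with fewer than 9 crossings exists, and this one achieves 9:
1. 2 poachers → Station Beta.  (Station Alpha: 4R 2P; Station Beta: 0R 2P)
2. 1 poacher ← Station Alpha.  (Station Alpha: 4R 3P; Station Beta: 0R 1P)
3. 3 poachers → Station Beta.  (Station Alpha: 4R 0P; Station Beta: 0R 4P)
4. 1 poacher ← Station Alpha.  (Station Alpha: 4R 1P; Station Beta: 0R 3P)
5. 3 rangers → Station Beta.  (Station Alpha: 1R 1P; Station Beta: 3R 3P)
6. 1 ranger and 1 poacher ← Station Alpha.  (Station Alpha: 2R 2P; Station Beta: 2R 2P)
7. 2 rangers → Station Beta.  (Station Alpha: 0R 2P; Station Beta: 4R 2P)
8. 1 poacher ← Station Alpha.  (Station Alpha: 0R 3P; Station Beta: 4R 1P)
9. 3 poachers → Station Beta.  (Station Alpha: 0R 0P; Station Beta: 4R 4P)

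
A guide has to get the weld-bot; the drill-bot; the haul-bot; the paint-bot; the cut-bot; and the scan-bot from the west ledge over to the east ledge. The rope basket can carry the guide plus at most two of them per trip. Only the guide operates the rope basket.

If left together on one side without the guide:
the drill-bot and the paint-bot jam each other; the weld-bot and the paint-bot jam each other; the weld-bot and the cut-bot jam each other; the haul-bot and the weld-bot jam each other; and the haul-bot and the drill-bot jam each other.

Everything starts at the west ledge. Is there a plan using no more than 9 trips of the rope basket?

Yes

Yes — this plan uses 7 crossings (≤ 9):
1. Guide goes to the east ledge with the drill-bot and the weld-bot.
2. Guide goes back to the west ledge alone.
3. Guide goes to the east ledge with the haul-bot and the paint-bot.
4. Guide goes back to the west ledge with the drill-bot and the weld-bot.
5. Guide goes to the east ledge with the cut-bot and the scan-bot.
6. Guide goes back to the west ledge alone.
7. Guide goes to the east ledge with the drill-bot and the weld-bot.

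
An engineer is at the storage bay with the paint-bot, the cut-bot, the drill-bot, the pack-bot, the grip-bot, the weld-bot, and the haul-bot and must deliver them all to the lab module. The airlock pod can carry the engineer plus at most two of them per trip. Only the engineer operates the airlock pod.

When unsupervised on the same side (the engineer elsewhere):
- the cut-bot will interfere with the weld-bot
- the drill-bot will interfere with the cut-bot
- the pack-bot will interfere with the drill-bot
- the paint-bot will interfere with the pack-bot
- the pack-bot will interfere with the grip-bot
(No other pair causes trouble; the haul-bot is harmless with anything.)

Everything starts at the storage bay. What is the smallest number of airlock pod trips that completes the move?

9

Counting alone: the engineer can take at most 2 across per trip to the lab module, so moving all 7 needs at least 4 loaded trips out, with a return between consecutive ones — at least 7 crossings.
The safety rule pushes this higher. Following every safe sequence of crossings, the most of the 7 that can be at the lab module as the airlock pod arrives there on crossing 7 is 6 — never all 7.
So no plan with fewer than 9 crossings exists, and this one achieves 9:
1. Engineer goes to the lab module with the cut-bot and the pack-bot.  [the storage bay: the drill-bot, the grip-bot, the haul-bot, the paint-bot, the weld-bot | the lab module: the cut-bot, the pack-bot]
2. Engineer goes back to the storage bay alone.  [the storage bay: the drill-bot, the grip-bot, the haul-bot, the paint-bot, the weld-bot | the lab module: the cut-bot, the pack-bot]
3. Engineer goes to the lab module with the paint-bot.  [the storage bay: the drill-bot, the grip-bot, the haul-bot, the weld-bot | the lab module: the cut-bot, the pack-bot, the paint-bot]
4. Engineer goes back to the storage bay with the pack-bot.  [the storage bay: the drill-bot, the grip-bot, the haul-bot, the pack-bot, the weld-bot | the lab module: the cut-bot, the paint-bot]
5. Engineer goes to the lab module with the drill-bot and the grip-bot.  [the storage bay: the haul-bot, the pack-bot, the weld-bot | the lab module: the cut-bot, the drill-bot, the grip-bot, the paint-bot]
6. Engineer goes back to the storage bay with the cut-bot.  [the storage bay: the cut-bot, the haul-bot, the pack-bot, the weld-bot | the lab module: the drill-bot, the grip-bot, the paint-bot]
7. Engineer goes to the lab module with the haul-bot and the weld-bot.  [the storage bay: the cut-bot, the pack-bot | the lab module: the drill-bot, the grip-bot, the haul-bot, the paint-bot, the weld-bot]
8. Engineer goes back to the storage bay alone.  [the storage bay: the cut-bot, the pack-bot | the lab module: the drill-bot, the grip-bot, the haul-bot, the paint-bot, the weld-bot]
9. Engineer goes to the lab module with the cut-bot and the pack-bot.  [the storage bay: — | the lab module: the cut-bot, the drill-bot, the grip-bot, the haul-bot, the pack-bot, the paint-bot, the weld-bot]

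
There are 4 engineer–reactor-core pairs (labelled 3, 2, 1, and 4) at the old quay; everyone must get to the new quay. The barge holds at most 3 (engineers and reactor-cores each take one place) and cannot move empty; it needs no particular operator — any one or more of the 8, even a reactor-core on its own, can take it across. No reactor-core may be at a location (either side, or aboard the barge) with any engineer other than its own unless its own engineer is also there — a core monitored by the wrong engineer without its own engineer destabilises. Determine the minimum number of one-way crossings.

Counting alone: each trip to the new quay takes at most 3 across and each return brings at least 1 back, so after t trips out (and t−1 returns) at most 3t − (t−1) of the 8 are across; that first reaches 8 at t = 4, so at least 7 crossings are needed.
The safety rule pushes this higher. Following every safe sequence of crossings, the most of the 8 that can be at the new quay as the barge arrives there on crossing 7 is 7 — never all 8.
So no plan with fewer than 9 crossings exists, and this one achieves 9:
1. engineer 3 and reactor-core 3 cross → the new quay.
2. engineer 3 crosses ← the old quay.
3. engineer 2, engineer 3, and reactor-core 2 cross → the new quay.
4. engineer 3 and reactor-core 3 cross ← the old quay.
5. engineer 1, engineer 3, and engineer 4 cross → the new quay.
6. reactor-core 2 crosses ← the old quay.
7. reactor-core 2 and reactor-core 3 cross → the new quay.
8. reactor-core 3 crosses ← the old quay.
9. reactor-core 1, reactor-core 3, and reactor-core 4 cross → the new quay.

9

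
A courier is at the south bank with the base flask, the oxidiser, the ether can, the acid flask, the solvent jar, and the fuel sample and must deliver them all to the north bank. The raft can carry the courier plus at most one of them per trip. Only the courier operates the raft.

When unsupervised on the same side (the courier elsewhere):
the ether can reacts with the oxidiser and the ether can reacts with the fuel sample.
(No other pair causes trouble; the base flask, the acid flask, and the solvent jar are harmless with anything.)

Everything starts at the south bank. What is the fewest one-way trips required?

Counting alone: the courier can take at most 1 across per trip to the north bank, so moving all 6 needs at least 6 loaded trips out, with a return between consecutive ones — at least 11 crossings.
The safety rule pushes this higher. Following every safe sequence of crossings, the most of the 6 that can be at the north bank as the raft arrives there on crossing 11 is 5 — never all 6.
So no plan with fewer than 13 crossings exists, and this one achieves 13:
1. Courier goes to the north bank with the ether can.
2. Courier goes back to the south bank alone.
3. Courier goes to the north bank with the base flask.
4. Courier goes back to the south bank alone.
5. Courier goes to the north bank with the oxidiser.
6. Courier goes back to the south bank with the ether can.
7. Courier goes to the north bank with the fuel sample.
8. Courier goes back to the south bank alone.
9. Courier goes to the north bank with the acid flask.
10. Courier goes back to the south bank alone.
11. Courier goes to the north bank with the solvent jar.
12. Courier goes back to the south bank alone.
13. Courier goes to the north bank with the ether can.

13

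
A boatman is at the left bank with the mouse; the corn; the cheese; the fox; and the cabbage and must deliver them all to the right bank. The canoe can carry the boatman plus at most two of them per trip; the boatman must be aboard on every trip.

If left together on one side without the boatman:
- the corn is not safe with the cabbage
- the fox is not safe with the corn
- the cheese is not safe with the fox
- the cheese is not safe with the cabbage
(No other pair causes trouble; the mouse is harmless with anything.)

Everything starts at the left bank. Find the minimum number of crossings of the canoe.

5

Counting alone: the boatman can take at most 2 across per trip to the right bank, so moving all 5 needs at least 3 loaded trips out, with a return between consecutive ones — at least 5 crossings.
The plan below uses exactly 5 crossings, so it is optimal:
1. Boatman goes to the right bank with the cheese and the corn.
2. Boatman goes back to the left bank alone.
3. Boatman goes to the right bank with the mouse.
4. Boatman goes back to the left bank alone.
5. Boatman goes to the right bank with the cabbage and the fox.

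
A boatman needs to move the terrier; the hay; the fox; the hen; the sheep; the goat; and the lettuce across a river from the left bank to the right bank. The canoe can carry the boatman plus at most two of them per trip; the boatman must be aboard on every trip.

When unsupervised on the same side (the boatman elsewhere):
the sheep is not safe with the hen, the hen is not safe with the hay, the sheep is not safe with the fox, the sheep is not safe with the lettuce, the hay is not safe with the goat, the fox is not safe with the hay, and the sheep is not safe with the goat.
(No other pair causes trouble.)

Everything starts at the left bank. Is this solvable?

Yes

1. Boatman goes to the right bank with the hay and the sheep.  [the left bank: the fox, the goat, the hen, the lettuce, the terrier | the right bank: the hay, the sheep]
2. Boatman goes back to the left bank alone.  [the left bank: the fox, the goat, the hen, the lettuce, the terrier | the right bank: the hay, the sheep]
3. Boatman goes to the right bank with the terrier.  [the left bank: the fox, the goat, the hen, the lettuce | the right bank: the hay, the sheep, the terrier]
4. Boatman goes back to the left bank alone.  [the left bank: the fox, the goat, the hen, the lettuce | the right bank: the hay, the sheep, the terrier]
5. Boatman goes to the right bank with the fox and the hen.  [the left bank: the goat, the lettuce | the right bank: the fox, the hay, the hen, the sheep, the terrier]
6. Boatman goes back to the left bank with the hay and the sheep.  [the left bank: the goat, the hay, the lettuce, the sheep | the right bank: the fox, the hen, the terrier]
7. Boatman goes to the right bank with the goat and the lettuce.  [the left bank: the hay, the sheep | the right bank: the fox, the goat, the hen, the lettuce, the terrier]
8. Boatman goes back to the left bank alone.  [the left bank: the hay, the sheep | the right bank: the fox, the goat, the hen, the lettuce, the terrier]
9. Boatman goes to the right bank with the hay and the sheep.  [the left bank: — | the right bank: the fox, the goat, the hay, the hen, the lettuce, the sheep, the terrier]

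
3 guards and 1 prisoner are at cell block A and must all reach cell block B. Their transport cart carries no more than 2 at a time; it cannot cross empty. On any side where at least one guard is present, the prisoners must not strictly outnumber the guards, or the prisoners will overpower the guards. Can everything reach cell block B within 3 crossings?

No

Counting alone: each trip to cell block B takes at most 2 across and each return brings at least 1 back, so after t trips out (and t−1 returns) at most 2t − (t−1) of the 4 are across; that first reaches 4 at t = 3, so at least 5 crossings are needed.
Since 3 < 5, 3 crossings cannot be enough. (The shortest complete plan in fact takes 5:)
1. 1 guard and 1 prisoner → cell block B.  (cell block A: 2G 0P; cell block B: 1G 1P)
2. 1 prisoner ← cell block A.  (cell block A: 2G 1P; cell block B: 1G 0P)
3. 1 guard and 1 prisoner → cell block B.  (cell block A: 1G 0P; cell block B: 2G 1P)
4. 1 prisoner ← cell block A.  (cell block A: 1G 1P; cell block B: 2G 0P)
5. 1 guard and 1 prisoner → cell block B.  (cell block A: 0G 0P; cell block B: 3G 1P)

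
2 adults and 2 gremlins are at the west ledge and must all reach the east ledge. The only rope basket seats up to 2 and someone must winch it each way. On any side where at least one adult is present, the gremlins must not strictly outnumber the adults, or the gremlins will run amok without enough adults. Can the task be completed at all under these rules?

Yes

1. 2 gremlins → the east ledge.  (the west ledge: 2A 0G; the east ledge: 0A 2G)
2. 1 gremlin ← the west ledge.  (the west ledge: 2A 1G; the east ledge: 0A 1G)
3. 2 adults → the east ledge.  (the west ledge: 0A 1G; the east ledge: 2A 1G)
4. 1 gremlin ← the west ledge.  (the west ledge: 0A 2G; the east ledge: 2A 0G)
5. 2 gremlins → the east ledge.  (the west ledge: 0A 0G; the east ledge: 2A 2G)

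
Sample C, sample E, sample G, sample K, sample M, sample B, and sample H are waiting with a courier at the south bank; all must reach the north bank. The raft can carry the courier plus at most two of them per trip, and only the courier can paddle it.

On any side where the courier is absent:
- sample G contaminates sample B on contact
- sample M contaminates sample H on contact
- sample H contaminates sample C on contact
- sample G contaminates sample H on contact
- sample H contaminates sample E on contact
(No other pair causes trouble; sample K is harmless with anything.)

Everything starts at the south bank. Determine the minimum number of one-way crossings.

9

Counting alone: the courier can take at most 2 across per trip to the north bank, so moving all 7 needs at least 4 loaded trips out, with a return between consecutive ones — at least 7 crossings.
The safety rule pushes this higher. Following every safe sequence of crossings, the most of the 7 that can be at the north bank as the raft arrives there on crossing 7 is 6 — never all 7.
So no plan with fewer than 9 crossings exists, and this one achieves 9:
1. Courier goes to the north bank with sample G and sample H.  [the south bank: sample B, sample C, sample E, sample K, sample M | the north bank: sample G, sample H]
2. Courier goes back to the south bank with sample G.  [the south bank: sample B, sample C, sample E, sample G, sample K, sample M | the north bank: sample H]
3. Courier goes to the north bank with sample C and sample G.  [the south bank: sample B, sample E, sample K, sample M | the north bank: sample C, sample G, sample H]
4. Courier goes back to the south bank with sample H.  [the south bank: sample B, sample E, sample H, sample K, sample M | the north bank: sample C, sample G]
5. Courier goes to the north bank with sample E and sample M.  [the south bank: sample B, sample H, sample K | the north bank: sample C, sample E, sample G, sample M]
6. Courier goes back to the south bank alone.  [the south bank: sample B, sample H, sample K | the north bank: sample C, sample E, sample G, sample M]
7. Courier goes to the north bank with sample K.  [the south bank: sample B, sample H | the north bank: sample C, sample E, sample G, sample K, sample M]
8. Courier goes back to the south bank alone.  [the south bank: sample B, sample H | the north bank: sample C, sample E, sample G, sample K, sample M]
9. Courier goes to the north bank with sample B and sample H.  [the south bank: — | the north bank: sample B, sample C, sample E, sample G, sample H, sample K, sample M]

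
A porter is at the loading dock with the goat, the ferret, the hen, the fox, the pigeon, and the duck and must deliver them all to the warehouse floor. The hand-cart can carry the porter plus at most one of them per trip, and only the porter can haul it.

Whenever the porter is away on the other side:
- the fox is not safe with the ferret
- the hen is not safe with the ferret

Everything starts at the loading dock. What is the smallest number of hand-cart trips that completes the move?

13

Counting alone: the porter can take at most 1 across per trip to the warehouse floor, so moving all 6 needs at least 6 loaded trips out, with a return between consecutive ones — at least 11 crossings.
The safety rule pushes this higher. Following every safe sequence of crossings, the most of the 6 that can be at the warehouse floor as the hand-cart arrives there on crossing 11 is 5 — never all 6.
So no plan with fewer than 13 crossings exists, and this one achieves 13:
1. Porter goes to the warehouse floor with the ferret.
2. Porter goes back to the loading dock alone.
3. Porter goes to the warehouse floor with the goat.
4. Porter goes back to the loading dock alone.
5. Porter goes to the warehouse floor with the hen.
6. Porter goes back to the loading dock with the ferret.
7. Porter goes to the warehouse floor with the fox.
8. Porter goes back to the loading dock alone.
9. Porter goes to the warehouse floor with the pigeon.
10. Porter goes back to the loading dock alone.
11. Porter goes to the warehouse floor with the duck.
12. Porter goes back to the loading dock alone.
13. Porter goes to the warehouse floor with the ferret.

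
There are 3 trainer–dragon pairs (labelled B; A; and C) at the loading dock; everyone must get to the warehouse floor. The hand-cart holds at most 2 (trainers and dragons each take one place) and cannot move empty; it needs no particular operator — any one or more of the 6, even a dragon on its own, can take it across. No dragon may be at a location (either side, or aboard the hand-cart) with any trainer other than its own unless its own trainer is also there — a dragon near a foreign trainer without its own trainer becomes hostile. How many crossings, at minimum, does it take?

11

Counting alone: each trip to the warehouse floor takes at most 2 across and each return brings at least 1 back, so after t trips out (and t−1 returns) at most 2t − (t−1) of the 6 are across; that first reaches 6 at t = 5, so at least 9 crossings are needed.
The safety rule pushes this higher. Following every safe sequence of crossings, the most of the 6 that can be at the warehouse floor as the hand-cart arrives there on crossing 9 is 5 — never all 6.
So no plan with fewer than 11 crossings exists, and this one achieves 11:
1. dragon B and trainer B cross → the warehouse floor.
2. trainer B crosses ← the loading dock.
3. dragon A and dragon C cross → the warehouse floor.
4. dragon B crosses ← the loading dock.
5. trainer A and trainer C cross → the warehouse floor.
6. dragon A and trainer A cross ← the loading dock.
7. trainer A and trainer B cross → the warehouse floor.
8. dragon C crosses ← the loading dock.
9. dragon A and dragon B cross → the warehouse floor.
10. trainer C crosses ← the loading dock.
11. dragon C and trainer C cross → the warehouse floor.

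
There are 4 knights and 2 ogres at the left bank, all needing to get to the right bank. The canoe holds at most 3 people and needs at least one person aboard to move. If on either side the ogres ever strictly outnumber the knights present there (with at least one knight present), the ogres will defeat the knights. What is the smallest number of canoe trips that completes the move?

Counting alone: each trip to the right bank takes at most 3 across and each return brings at least 1 back, so after t trips out (and t−1 returns) at most 3t − (t−1) of the 6 are across; that first reaches 6 at t = 3, so at least 5 crossings are needed.
The plan below uses exactly 5 crossings, so it is optimal:
1. 2 ogres → the right bank.  (the left bank: 4K 0O; the right bank: 0K 2O)
2. 1 ogre ← the left bank.  (the left bank: 4K 1O; the right bank: 0K 1O)
3. 2 knights and 1 ogre → the right bank.  (the left bank: 2K 0O; the right bank: 2K 2O)
4. 1 ogre ← the left bank.  (the left bank: 2K 1O; the right bank: 2K 1O)
5. 2 knights and 1 ogre → the right bank.  (the left bank: 0K 0O; the right bank: 4K 2O)

5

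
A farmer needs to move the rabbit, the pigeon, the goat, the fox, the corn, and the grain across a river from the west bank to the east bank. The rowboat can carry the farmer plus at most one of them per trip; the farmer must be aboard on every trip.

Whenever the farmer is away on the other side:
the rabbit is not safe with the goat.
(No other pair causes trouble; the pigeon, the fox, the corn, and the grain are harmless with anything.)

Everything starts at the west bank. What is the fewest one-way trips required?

11

Counting alone: the farmer can take at most 1 across per trip to the east bank, so moving all 6 needs at least 6 loaded trips out, with a return between consecutive ones — at least 11 crossings.
The plan below uses exactly 11 crossings, so it is optimal:
1. Farmer goes to the east bank with the rabbit.  [the west bank: the corn, the fox, the goat, the grain, the pigeon | the east bank: the rabbit]
2. Farmer goes back to the west bank alone.  [the west bank: the corn, the fox, the goat, the grain, the pigeon | the east bank: the rabbit]
3. Farmer goes to the east bank with the pigeon.  [the west bank: the corn, the fox, the goat, the grain | the east bank: the pigeon, the rabbit]
4. Farmer goes back to the west bank alone.  [the west bank: the corn, the fox, the goat, the grain | the east bank: the pigeon, the rabbit]
5. Farmer goes to the east bank with the fox.  [the west bank: the corn, the goat, the grain | the east bank: the fox, the pigeon, the rabbit]
6. Farmer goes back to the west bank alone.  [the west bank: the corn, the goat, the grain | the east bank: the fox, the pigeon, the rabbit]
7. Farmer goes to the east bank with the corn.  [the west bank: the goat, the grain | the east bank: the corn, the fox, the pigeon, the rabbit]
8. Farmer goes back to the west bank alone.  [the west bank: the goat, the grain | the east bank: the corn, the fox, the pigeon, the rabbit]
9. Farmer goes to the east bank with the grain.  [the west bank: the goat | the east bank: the corn, the fox, the grain, the pigeon, the rabbit]
10. Farmer goes back to the west bank alone.  [the west bank: the goat | the east bank: the corn, the fox, the grain, the pigeon, the rabbit]
11. Farmer goes to the east bank with the goat.  [the west bank: — | the east bank: the corn, the fox, the goat, the grain, the pigeon, the rabbit]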